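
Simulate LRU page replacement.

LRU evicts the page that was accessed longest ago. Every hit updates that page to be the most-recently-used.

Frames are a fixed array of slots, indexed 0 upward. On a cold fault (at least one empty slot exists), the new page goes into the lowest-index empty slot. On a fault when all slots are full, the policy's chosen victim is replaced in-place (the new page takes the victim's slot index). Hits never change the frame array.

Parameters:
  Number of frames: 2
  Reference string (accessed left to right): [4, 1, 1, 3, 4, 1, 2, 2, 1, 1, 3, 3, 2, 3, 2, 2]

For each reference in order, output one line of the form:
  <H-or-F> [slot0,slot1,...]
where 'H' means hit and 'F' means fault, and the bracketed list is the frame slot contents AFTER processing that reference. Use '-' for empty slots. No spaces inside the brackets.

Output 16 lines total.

F [4,-]
F [4,1]
H [4,1]
F [3,1]
F [3,4]
F [1,4]
F [1,2]
H [1,2]
H [1,2]
H [1,2]
F [1,3]
H [1,3]
F [2,3]
H [2,3]
H [2,3]
H [2,3]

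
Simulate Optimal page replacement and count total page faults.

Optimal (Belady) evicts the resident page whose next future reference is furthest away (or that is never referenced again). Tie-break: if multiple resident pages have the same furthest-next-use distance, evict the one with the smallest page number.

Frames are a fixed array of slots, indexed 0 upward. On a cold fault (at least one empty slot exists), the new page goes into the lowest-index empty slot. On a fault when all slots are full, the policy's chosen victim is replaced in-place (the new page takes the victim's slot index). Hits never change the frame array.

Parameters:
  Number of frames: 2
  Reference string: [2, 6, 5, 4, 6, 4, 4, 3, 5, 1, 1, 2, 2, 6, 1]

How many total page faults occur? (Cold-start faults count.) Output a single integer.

Answer: 9

Derivation:
Step 0: ref 2 → FAULT, frames=[2,-]
Step 1: ref 6 → FAULT, frames=[2,6]
Step 2: ref 5 → FAULT (evict 2), frames=[5,6]
Step 3: ref 4 → FAULT (evict 5), frames=[4,6]
Step 4: ref 6 → HIT, frames=[4,6]
Step 5: ref 4 → HIT, frames=[4,6]
Step 6: ref 4 → HIT, frames=[4,6]
Step 7: ref 3 → FAULT (evict 4), frames=[3,6]
Step 8: ref 5 → FAULT (evict 3), frames=[5,6]
Step 9: ref 1 → FAULT (evict 5), frames=[1,6]
Step 10: ref 1 → HIT, frames=[1,6]
Step 11: ref 2 → FAULT (evict 1), frames=[2,6]
Step 12: ref 2 → HIT, frames=[2,6]
Step 13: ref 6 → HIT, frames=[2,6]
Step 14: ref 1 → FAULT (evict 2), frames=[1,6]
Total faults: 9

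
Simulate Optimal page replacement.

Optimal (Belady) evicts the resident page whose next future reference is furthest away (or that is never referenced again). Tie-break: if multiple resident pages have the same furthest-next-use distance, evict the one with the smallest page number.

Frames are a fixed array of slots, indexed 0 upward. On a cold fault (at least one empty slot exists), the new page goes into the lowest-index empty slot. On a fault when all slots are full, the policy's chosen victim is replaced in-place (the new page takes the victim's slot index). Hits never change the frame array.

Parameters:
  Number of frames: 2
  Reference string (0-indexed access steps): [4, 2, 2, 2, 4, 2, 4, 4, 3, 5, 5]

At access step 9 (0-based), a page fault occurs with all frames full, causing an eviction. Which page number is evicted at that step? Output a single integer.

Step 0: ref 4 -> FAULT, frames=[4,-]
Step 1: ref 2 -> FAULT, frames=[4,2]
Step 2: ref 2 -> HIT, frames=[4,2]
Step 3: ref 2 -> HIT, frames=[4,2]
Step 4: ref 4 -> HIT, frames=[4,2]
Step 5: ref 2 -> HIT, frames=[4,2]
Step 6: ref 4 -> HIT, frames=[4,2]
Step 7: ref 4 -> HIT, frames=[4,2]
Step 8: ref 3 -> FAULT, evict 2, frames=[4,3]
Step 9: ref 5 -> FAULT, evict 3, frames=[4,5]
At step 9: evicted page 3

Answer: 3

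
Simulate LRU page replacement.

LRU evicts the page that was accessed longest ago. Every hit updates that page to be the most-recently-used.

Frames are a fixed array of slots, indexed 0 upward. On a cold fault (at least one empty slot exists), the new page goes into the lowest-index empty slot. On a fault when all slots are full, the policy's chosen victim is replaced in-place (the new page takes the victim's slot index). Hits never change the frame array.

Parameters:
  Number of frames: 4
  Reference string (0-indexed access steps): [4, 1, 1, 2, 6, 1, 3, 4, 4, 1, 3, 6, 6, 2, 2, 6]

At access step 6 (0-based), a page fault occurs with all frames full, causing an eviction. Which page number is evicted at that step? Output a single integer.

Answer: 4

Derivation:
Step 0: ref 4 -> FAULT, frames=[4,-,-,-]
Step 1: ref 1 -> FAULT, frames=[4,1,-,-]
Step 2: ref 1 -> HIT, frames=[4,1,-,-]
Step 3: ref 2 -> FAULT, frames=[4,1,2,-]
Step 4: ref 6 -> FAULT, frames=[4,1,2,6]
Step 5: ref 1 -> HIT, frames=[4,1,2,6]
Step 6: ref 3 -> FAULT, evict 4, frames=[3,1,2,6]
At step 6: evicted page 4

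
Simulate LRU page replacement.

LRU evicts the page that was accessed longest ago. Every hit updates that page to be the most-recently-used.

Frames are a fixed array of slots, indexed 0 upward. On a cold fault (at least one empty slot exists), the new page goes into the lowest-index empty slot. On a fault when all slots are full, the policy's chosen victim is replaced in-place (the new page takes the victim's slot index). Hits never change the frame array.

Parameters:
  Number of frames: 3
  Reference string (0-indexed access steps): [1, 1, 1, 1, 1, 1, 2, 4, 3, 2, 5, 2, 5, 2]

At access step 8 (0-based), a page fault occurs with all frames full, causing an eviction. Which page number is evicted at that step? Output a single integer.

Answer: 1

Derivation:
Step 0: ref 1 -> FAULT, frames=[1,-,-]
Step 1: ref 1 -> HIT, frames=[1,-,-]
Step 2: ref 1 -> HIT, frames=[1,-,-]
Step 3: ref 1 -> HIT, frames=[1,-,-]
Step 4: ref 1 -> HIT, frames=[1,-,-]
Step 5: ref 1 -> HIT, frames=[1,-,-]
Step 6: ref 2 -> FAULT, frames=[1,2,-]
Step 7: ref 4 -> FAULT, frames=[1,2,4]
Step 8: ref 3 -> FAULT, evict 1, frames=[3,2,4]
At step 8: evicted page 1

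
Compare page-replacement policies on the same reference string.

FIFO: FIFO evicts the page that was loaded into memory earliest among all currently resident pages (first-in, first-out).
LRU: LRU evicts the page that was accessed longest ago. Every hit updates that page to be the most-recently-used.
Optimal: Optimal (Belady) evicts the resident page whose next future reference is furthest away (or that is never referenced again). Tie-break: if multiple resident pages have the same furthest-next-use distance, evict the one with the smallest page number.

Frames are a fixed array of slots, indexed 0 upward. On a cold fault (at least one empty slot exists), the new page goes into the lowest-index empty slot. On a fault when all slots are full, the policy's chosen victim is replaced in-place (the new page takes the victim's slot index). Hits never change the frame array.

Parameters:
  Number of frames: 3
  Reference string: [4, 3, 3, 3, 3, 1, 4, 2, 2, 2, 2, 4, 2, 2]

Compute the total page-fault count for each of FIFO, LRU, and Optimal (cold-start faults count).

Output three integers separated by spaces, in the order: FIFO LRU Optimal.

--- FIFO ---
  step 0: ref 4 -> FAULT, frames=[4,-,-] (faults so far: 1)
  step 1: ref 3 -> FAULT, frames=[4,3,-] (faults so far: 2)
  step 2: ref 3 -> HIT, frames=[4,3,-] (faults so far: 2)
  step 3: ref 3 -> HIT, frames=[4,3,-] (faults so far: 2)
  step 4: ref 3 -> HIT, frames=[4,3,-] (faults so far: 2)
  step 5: ref 1 -> FAULT, frames=[4,3,1] (faults so far: 3)
  step 6: ref 4 -> HIT, frames=[4,3,1] (faults so far: 3)
  step 7: ref 2 -> FAULT, evict 4, frames=[2,3,1] (faults so far: 4)
  step 8: ref 2 -> HIT, frames=[2,3,1] (faults so far: 4)
  step 9: ref 2 -> HIT, frames=[2,3,1] (faults so far: 4)
  step 10: ref 2 -> HIT, frames=[2,3,1] (faults so far: 4)
  step 11: ref 4 -> FAULT, evict 3, frames=[2,4,1] (faults so far: 5)
  step 12: ref 2 -> HIT, frames=[2,4,1] (faults so far: 5)
  step 13: ref 2 -> HIT, frames=[2,4,1] (faults so far: 5)
  FIFO total faults: 5
--- LRU ---
  step 0: ref 4 -> FAULT, frames=[4,-,-] (faults so far: 1)
  step 1: ref 3 -> FAULT, frames=[4,3,-] (faults so far: 2)
  step 2: ref 3 -> HIT, frames=[4,3,-] (faults so far: 2)
  step 3: ref 3 -> HIT, frames=[4,3,-] (faults so far: 2)
  step 4: ref 3 -> HIT, frames=[4,3,-] (faults so far: 2)
  step 5: ref 1 -> FAULT, frames=[4,3,1] (faults so far: 3)
  step 6: ref 4 -> HIT, frames=[4,3,1] (faults so far: 3)
  step 7: ref 2 -> FAULT, evict 3, frames=[4,2,1] (faults so far: 4)
  step 8: ref 2 -> HIT, frames=[4,2,1] (faults so far: 4)
  step 9: ref 2 -> HIT, frames=[4,2,1] (faults so far: 4)
  step 10: ref 2 -> HIT, frames=[4,2,1] (faults so far: 4)
  step 11: ref 4 -> HIT, frames=[4,2,1] (faults so far: 4)
  step 12: ref 2 -> HIT, frames=[4,2,1] (faults so far: 4)
  step 13: ref 2 -> HIT, frames=[4,2,1] (faults so far: 4)
  LRU total faults: 4
--- Optimal ---
  step 0: ref 4 -> FAULT, frames=[4,-,-] (faults so far: 1)
  step 1: ref 3 -> FAULT, frames=[4,3,-] (faults so far: 2)
  step 2: ref 3 -> HIT, frames=[4,3,-] (faults so far: 2)
  step 3: ref 3 -> HIT, frames=[4,3,-] (faults so far: 2)
  step 4: ref 3 -> HIT, frames=[4,3,-] (faults so far: 2)
  step 5: ref 1 -> FAULT, frames=[4,3,1] (faults so far: 3)
  step 6: ref 4 -> HIT, frames=[4,3,1] (faults so far: 3)
  step 7: ref 2 -> FAULT, evict 1, frames=[4,3,2] (faults so far: 4)
  step 8: ref 2 -> HIT, frames=[4,3,2] (faults so far: 4)
  step 9: ref 2 -> HIT, frames=[4,3,2] (faults so far: 4)
  step 10: ref 2 -> HIT, frames=[4,3,2] (faults so far: 4)
  step 11: ref 4 -> HIT, frames=[4,3,2] (faults so far: 4)
  step 12: ref 2 -> HIT, frames=[4,3,2] (faults so far: 4)
  step 13: ref 2 -> HIT, frames=[4,3,2] (faults so far: 4)
  Optimal total faults: 4

Answer: 5 4 4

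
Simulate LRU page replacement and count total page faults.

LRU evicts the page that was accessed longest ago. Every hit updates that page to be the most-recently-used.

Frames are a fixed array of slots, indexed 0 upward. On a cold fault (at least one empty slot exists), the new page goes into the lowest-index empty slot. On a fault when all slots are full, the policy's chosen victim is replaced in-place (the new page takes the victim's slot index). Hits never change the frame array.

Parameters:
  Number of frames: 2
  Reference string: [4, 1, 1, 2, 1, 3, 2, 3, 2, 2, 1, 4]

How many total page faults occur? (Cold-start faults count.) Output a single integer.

Answer: 7

Derivation:
Step 0: ref 4 → FAULT, frames=[4,-]
Step 1: ref 1 → FAULT, frames=[4,1]
Step 2: ref 1 → HIT, frames=[4,1]
Step 3: ref 2 → FAULT (evict 4), frames=[2,1]
Step 4: ref 1 → HIT, frames=[2,1]
Step 5: ref 3 → FAULT (evict 2), frames=[3,1]
Step 6: ref 2 → FAULT (evict 1), frames=[3,2]
Step 7: ref 3 → HIT, frames=[3,2]
Step 8: ref 2 → HIT, frames=[3,2]
Step 9: ref 2 → HIT, frames=[3,2]
Step 10: ref 1 → FAULT (evict 3), frames=[1,2]
Step 11: ref 4 → FAULT (evict 2), frames=[1,4]
Total faults: 7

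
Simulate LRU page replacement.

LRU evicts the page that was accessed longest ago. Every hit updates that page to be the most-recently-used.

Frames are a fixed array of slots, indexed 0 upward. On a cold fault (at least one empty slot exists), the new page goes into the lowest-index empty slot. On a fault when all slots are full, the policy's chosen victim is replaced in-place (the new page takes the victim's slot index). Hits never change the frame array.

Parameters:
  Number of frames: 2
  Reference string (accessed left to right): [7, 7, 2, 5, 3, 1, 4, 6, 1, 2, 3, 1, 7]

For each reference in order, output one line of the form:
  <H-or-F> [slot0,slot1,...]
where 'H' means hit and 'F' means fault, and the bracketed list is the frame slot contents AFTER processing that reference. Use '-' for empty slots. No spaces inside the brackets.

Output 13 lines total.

F [7,-]
H [7,-]
F [7,2]
F [5,2]
F [5,3]
F [1,3]
F [1,4]
F [6,4]
F [6,1]
F [2,1]
F [2,3]
F [1,3]
F [1,7]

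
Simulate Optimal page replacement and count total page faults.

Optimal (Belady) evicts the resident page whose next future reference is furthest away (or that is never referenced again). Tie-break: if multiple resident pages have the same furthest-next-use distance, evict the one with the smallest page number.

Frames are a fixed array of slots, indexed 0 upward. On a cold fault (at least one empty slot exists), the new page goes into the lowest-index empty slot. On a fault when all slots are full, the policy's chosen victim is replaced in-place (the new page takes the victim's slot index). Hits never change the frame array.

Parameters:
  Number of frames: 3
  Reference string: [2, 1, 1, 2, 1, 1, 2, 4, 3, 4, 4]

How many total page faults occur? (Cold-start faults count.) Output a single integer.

Answer: 4

Derivation:
Step 0: ref 2 → FAULT, frames=[2,-,-]
Step 1: ref 1 → FAULT, frames=[2,1,-]
Step 2: ref 1 → HIT, frames=[2,1,-]
Step 3: ref 2 → HIT, frames=[2,1,-]
Step 4: ref 1 → HIT, frames=[2,1,-]
Step 5: ref 1 → HIT, frames=[2,1,-]
Step 6: ref 2 → HIT, frames=[2,1,-]
Step 7: ref 4 → FAULT, frames=[2,1,4]
Step 8: ref 3 → FAULT (evict 1), frames=[2,3,4]
Step 9: ref 4 → HIT, frames=[2,3,4]
Step 10: ref 4 → HIT, frames=[2,3,4]
Total faults: 4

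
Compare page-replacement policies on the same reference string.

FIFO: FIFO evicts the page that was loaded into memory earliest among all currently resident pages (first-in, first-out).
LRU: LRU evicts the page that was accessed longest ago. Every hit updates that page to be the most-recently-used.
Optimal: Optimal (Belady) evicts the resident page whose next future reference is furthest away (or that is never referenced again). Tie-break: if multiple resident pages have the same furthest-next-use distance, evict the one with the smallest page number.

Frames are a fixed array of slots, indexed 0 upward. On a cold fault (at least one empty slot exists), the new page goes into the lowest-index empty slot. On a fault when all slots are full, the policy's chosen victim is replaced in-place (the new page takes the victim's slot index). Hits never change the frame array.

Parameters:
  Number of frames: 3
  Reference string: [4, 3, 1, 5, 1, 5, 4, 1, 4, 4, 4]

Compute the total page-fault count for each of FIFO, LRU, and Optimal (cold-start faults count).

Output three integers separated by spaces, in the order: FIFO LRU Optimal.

Answer: 5 5 4

Derivation:
--- FIFO ---
  step 0: ref 4 -> FAULT, frames=[4,-,-] (faults so far: 1)
  step 1: ref 3 -> FAULT, frames=[4,3,-] (faults so far: 2)
  step 2: ref 1 -> FAULT, frames=[4,3,1] (faults so far: 3)
  step 3: ref 5 -> FAULT, evict 4, frames=[5,3,1] (faults so far: 4)
  step 4: ref 1 -> HIT, frames=[5,3,1] (faults so far: 4)
  step 5: ref 5 -> HIT, frames=[5,3,1] (faults so far: 4)
  step 6: ref 4 -> FAULT, evict 3, frames=[5,4,1] (faults so far: 5)
  step 7: ref 1 -> HIT, frames=[5,4,1] (faults so far: 5)
  step 8: ref 4 -> HIT, frames=[5,4,1] (faults so far: 5)
  step 9: ref 4 -> HIT, frames=[5,4,1] (faults so far: 5)
  step 10: ref 4 -> HIT, frames=[5,4,1] (faults so far: 5)
  FIFO total faults: 5
--- LRU ---
  step 0: ref 4 -> FAULT, frames=[4,-,-] (faults so far: 1)
  step 1: ref 3 -> FAULT, frames=[4,3,-] (faults so far: 2)
  step 2: ref 1 -> FAULT, frames=[4,3,1] (faults so far: 3)
  step 3: ref 5 -> FAULT, evict 4, frames=[5,3,1] (faults so far: 4)
  step 4: ref 1 -> HIT, frames=[5,3,1] (faults so far: 4)
  step 5: ref 5 -> HIT, frames=[5,3,1] (faults so far: 4)
  step 6: ref 4 -> FAULT, evict 3, frames=[5,4,1] (faults so far: 5)
  step 7: ref 1 -> HIT, frames=[5,4,1] (faults so far: 5)
  step 8: ref 4 -> HIT, frames=[5,4,1] (faults so far: 5)
  step 9: ref 4 -> HIT, frames=[5,4,1] (faults so far: 5)
  step 10: ref 4 -> HIT, frames=[5,4,1] (faults so far: 5)
  LRU total faults: 5
--- Optimal ---
  step 0: ref 4 -> FAULT, frames=[4,-,-] (faults so far: 1)
  step 1: ref 3 -> FAULT, frames=[4,3,-] (faults so far: 2)
  step 2: ref 1 -> FAULT, frames=[4,3,1] (faults so far: 3)
  step 3: ref 5 -> FAULT, evict 3, frames=[4,5,1] (faults so far: 4)
  step 4: ref 1 -> HIT, frames=[4,5,1] (faults so far: 4)
  step 5: ref 5 -> HIT, frames=[4,5,1] (faults so far: 4)
  step 6: ref 4 -> HIT, frames=[4,5,1] (faults so far: 4)
  step 7: ref 1 -> HIT, frames=[4,5,1] (faults so far: 4)
  step 8: ref 4 -> HIT, frames=[4,5,1] (faults so far: 4)
  step 9: ref 4 -> HIT, frames=[4,5,1] (faults so far: 4)
  step 10: ref 4 -> HIT, frames=[4,5,1] (faults so far: 4)
  Optimal total faults: 4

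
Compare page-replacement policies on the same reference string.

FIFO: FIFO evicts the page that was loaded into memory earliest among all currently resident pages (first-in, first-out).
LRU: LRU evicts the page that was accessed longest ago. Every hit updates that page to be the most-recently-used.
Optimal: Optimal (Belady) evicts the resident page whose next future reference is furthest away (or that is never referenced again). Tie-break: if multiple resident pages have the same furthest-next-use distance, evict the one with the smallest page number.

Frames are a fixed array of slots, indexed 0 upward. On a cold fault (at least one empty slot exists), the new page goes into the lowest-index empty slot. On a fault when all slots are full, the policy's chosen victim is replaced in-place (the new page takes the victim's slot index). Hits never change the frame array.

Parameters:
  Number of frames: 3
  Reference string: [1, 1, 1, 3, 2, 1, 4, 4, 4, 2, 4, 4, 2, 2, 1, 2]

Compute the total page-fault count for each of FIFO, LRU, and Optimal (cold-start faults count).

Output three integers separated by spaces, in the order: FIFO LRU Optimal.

Answer: 5 4 4

Derivation:
--- FIFO ---
  step 0: ref 1 -> FAULT, frames=[1,-,-] (faults so far: 1)
  step 1: ref 1 -> HIT, frames=[1,-,-] (faults so far: 1)
  step 2: ref 1 -> HIT, frames=[1,-,-] (faults so far: 1)
  step 3: ref 3 -> FAULT, frames=[1,3,-] (faults so far: 2)
  step 4: ref 2 -> FAULT, frames=[1,3,2] (faults so far: 3)
  step 5: ref 1 -> HIT, frames=[1,3,2] (faults so far: 3)
  step 6: ref 4 -> FAULT, evict 1, frames=[4,3,2] (faults so far: 4)
  step 7: ref 4 -> HIT, frames=[4,3,2] (faults so far: 4)
  step 8: ref 4 -> HIT, frames=[4,3,2] (faults so far: 4)
  step 9: ref 2 -> HIT, frames=[4,3,2] (faults so far: 4)
  step 10: ref 4 -> HIT, frames=[4,3,2] (faults so far: 4)
  step 11: ref 4 -> HIT, frames=[4,3,2] (faults so far: 4)
  step 12: ref 2 -> HIT, frames=[4,3,2] (faults so far: 4)
  step 13: ref 2 -> HIT, frames=[4,3,2] (faults so far: 4)
  step 14: ref 1 -> FAULT, evict 3, frames=[4,1,2] (faults so far: 5)
  step 15: ref 2 -> HIT, frames=[4,1,2] (faults so far: 5)
  FIFO total faults: 5
--- LRU ---
  step 0: ref 1 -> FAULT, frames=[1,-,-] (faults so far: 1)
  step 1: ref 1 -> HIT, frames=[1,-,-] (faults so far: 1)
  step 2: ref 1 -> HIT, frames=[1,-,-] (faults so far: 1)
  step 3: ref 3 -> FAULT, frames=[1,3,-] (faults so far: 2)
  step 4: ref 2 -> FAULT, frames=[1,3,2] (faults so far: 3)
  step 5: ref 1 -> HIT, frames=[1,3,2] (faults so far: 3)
  step 6: ref 4 -> FAULT, evict 3, frames=[1,4,2] (faults so far: 4)
  step 7: ref 4 -> HIT, frames=[1,4,2] (faults so far: 4)
  step 8: ref 4 -> HIT, frames=[1,4,2] (faults so far: 4)
  step 9: ref 2 -> HIT, frames=[1,4,2] (faults so far: 4)
  step 10: ref 4 -> HIT, frames=[1,4,2] (faults so far: 4)
  step 11: ref 4 -> HIT, frames=[1,4,2] (faults so far: 4)
  step 12: ref 2 -> HIT, frames=[1,4,2] (faults so far: 4)
  step 13: ref 2 -> HIT, frames=[1,4,2] (faults so far: 4)
  step 14: ref 1 -> HIT, frames=[1,4,2] (faults so far: 4)
  step 15: ref 2 -> HIT, frames=[1,4,2] (faults so far: 4)
  LRU total faults: 4
--- Optimal ---
  step 0: ref 1 -> FAULT, frames=[1,-,-] (faults so far: 1)
  step 1: ref 1 -> HIT, frames=[1,-,-] (faults so far: 1)
  step 2: ref 1 -> HIT, frames=[1,-,-] (faults so far: 1)
  step 3: ref 3 -> FAULT, frames=[1,3,-] (faults so far: 2)
  step 4: ref 2 -> FAULT, frames=[1,3,2] (faults so far: 3)
  step 5: ref 1 -> HIT, frames=[1,3,2] (faults so far: 3)
  step 6: ref 4 -> FAULT, evict 3, frames=[1,4,2] (faults so far: 4)
  step 7: ref 4 -> HIT, frames=[1,4,2] (faults so far: 4)
  step 8: ref 4 -> HIT, frames=[1,4,2] (faults so far: 4)
  step 9: ref 2 -> HIT, frames=[1,4,2] (faults so far: 4)
  step 10: ref 4 -> HIT, frames=[1,4,2] (faults so far: 4)
  step 11: ref 4 -> HIT, frames=[1,4,2] (faults so far: 4)
  step 12: ref 2 -> HIT, frames=[1,4,2] (faults so far: 4)
  step 13: ref 2 -> HIT, frames=[1,4,2] (faults so far: 4)
  step 14: ref 1 -> HIT, frames=[1,4,2] (faults so far: 4)
  step 15: ref 2 -> HIT, frames=[1,4,2] (faults so far: 4)
  Optimal total faults: 4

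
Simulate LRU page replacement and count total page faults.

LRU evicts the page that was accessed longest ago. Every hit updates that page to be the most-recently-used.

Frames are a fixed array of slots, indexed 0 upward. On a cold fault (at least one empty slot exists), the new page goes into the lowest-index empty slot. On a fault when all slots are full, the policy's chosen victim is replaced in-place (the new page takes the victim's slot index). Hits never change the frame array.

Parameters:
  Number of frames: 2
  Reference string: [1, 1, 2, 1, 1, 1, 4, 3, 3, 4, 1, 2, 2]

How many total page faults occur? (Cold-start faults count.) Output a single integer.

Step 0: ref 1 → FAULT, frames=[1,-]
Step 1: ref 1 → HIT, frames=[1,-]
Step 2: ref 2 → FAULT, frames=[1,2]
Step 3: ref 1 → HIT, frames=[1,2]
Step 4: ref 1 → HIT, frames=[1,2]
Step 5: ref 1 → HIT, frames=[1,2]
Step 6: ref 4 → FAULT (evict 2), frames=[1,4]
Step 7: ref 3 → FAULT (evict 1), frames=[3,4]
Step 8: ref 3 → HIT, frames=[3,4]
Step 9: ref 4 → HIT, frames=[3,4]
Step 10: ref 1 → FAULT (evict 3), frames=[1,4]
Step 11: ref 2 → FAULT (evict 4), frames=[1,2]
Step 12: ref 2 → HIT, frames=[1,2]
Total faults: 6

Answer: 6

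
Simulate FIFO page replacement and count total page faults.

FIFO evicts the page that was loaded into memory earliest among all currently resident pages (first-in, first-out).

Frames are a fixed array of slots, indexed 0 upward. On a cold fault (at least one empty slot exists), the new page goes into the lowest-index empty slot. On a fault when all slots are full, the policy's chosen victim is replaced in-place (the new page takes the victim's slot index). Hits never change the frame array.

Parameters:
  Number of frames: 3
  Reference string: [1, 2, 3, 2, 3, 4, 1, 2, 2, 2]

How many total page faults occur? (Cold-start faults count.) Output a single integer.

Step 0: ref 1 → FAULT, frames=[1,-,-]
Step 1: ref 2 → FAULT, frames=[1,2,-]
Step 2: ref 3 → FAULT, frames=[1,2,3]
Step 3: ref 2 → HIT, frames=[1,2,3]
Step 4: ref 3 → HIT, frames=[1,2,3]
Step 5: ref 4 → FAULT (evict 1), frames=[4,2,3]
Step 6: ref 1 → FAULT (evict 2), frames=[4,1,3]
Step 7: ref 2 → FAULT (evict 3), frames=[4,1,2]
Step 8: ref 2 → HIT, frames=[4,1,2]
Step 9: ref 2 → HIT, frames=[4,1,2]
Total faults: 6

Answer: 6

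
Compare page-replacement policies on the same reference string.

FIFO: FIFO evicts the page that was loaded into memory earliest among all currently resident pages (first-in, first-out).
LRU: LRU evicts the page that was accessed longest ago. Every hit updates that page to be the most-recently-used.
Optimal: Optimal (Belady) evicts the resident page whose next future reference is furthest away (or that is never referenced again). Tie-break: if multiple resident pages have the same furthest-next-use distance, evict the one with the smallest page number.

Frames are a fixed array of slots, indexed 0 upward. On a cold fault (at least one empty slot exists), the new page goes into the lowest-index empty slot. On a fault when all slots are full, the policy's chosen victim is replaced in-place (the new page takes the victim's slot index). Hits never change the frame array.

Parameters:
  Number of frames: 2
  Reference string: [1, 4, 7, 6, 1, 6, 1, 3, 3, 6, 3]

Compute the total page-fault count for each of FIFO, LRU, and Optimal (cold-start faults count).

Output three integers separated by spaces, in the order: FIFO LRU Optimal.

--- FIFO ---
  step 0: ref 1 -> FAULT, frames=[1,-] (faults so far: 1)
  step 1: ref 4 -> FAULT, frames=[1,4] (faults so far: 2)
  step 2: ref 7 -> FAULT, evict 1, frames=[7,4] (faults so far: 3)
  step 3: ref 6 -> FAULT, evict 4, frames=[7,6] (faults so far: 4)
  step 4: ref 1 -> FAULT, evict 7, frames=[1,6] (faults so far: 5)
  step 5: ref 6 -> HIT, frames=[1,6] (faults so far: 5)
  step 6: ref 1 -> HIT, frames=[1,6] (faults so far: 5)
  step 7: ref 3 -> FAULT, evict 6, frames=[1,3] (faults so far: 6)
  step 8: ref 3 -> HIT, frames=[1,3] (faults so far: 6)
  step 9: ref 6 -> FAULT, evict 1, frames=[6,3] (faults so far: 7)
  step 10: ref 3 -> HIT, frames=[6,3] (faults so far: 7)
  FIFO total faults: 7
--- LRU ---
  step 0: ref 1 -> FAULT, frames=[1,-] (faults so far: 1)
  step 1: ref 4 -> FAULT, frames=[1,4] (faults so far: 2)
  step 2: ref 7 -> FAULT, evict 1, frames=[7,4] (faults so far: 3)
  step 3: ref 6 -> FAULT, evict 4, frames=[7,6] (faults so far: 4)
  step 4: ref 1 -> FAULT, evict 7, frames=[1,6] (faults so far: 5)
  step 5: ref 6 -> HIT, frames=[1,6] (faults so far: 5)
  step 6: ref 1 -> HIT, frames=[1,6] (faults so far: 5)
  step 7: ref 3 -> FAULT, evict 6, frames=[1,3] (faults so far: 6)
  step 8: ref 3 -> HIT, frames=[1,3] (faults so far: 6)
  step 9: ref 6 -> FAULT, evict 1, frames=[6,3] (faults so far: 7)
  step 10: ref 3 -> HIT, frames=[6,3] (faults so far: 7)
  LRU total faults: 7
--- Optimal ---
  step 0: ref 1 -> FAULT, frames=[1,-] (faults so far: 1)
  step 1: ref 4 -> FAULT, frames=[1,4] (faults so far: 2)
  step 2: ref 7 -> FAULT, evict 4, frames=[1,7] (faults so far: 3)
  step 3: ref 6 -> FAULT, evict 7, frames=[1,6] (faults so far: 4)
  step 4: ref 1 -> HIT, frames=[1,6] (faults so far: 4)
  step 5: ref 6 -> HIT, frames=[1,6] (faults so far: 4)
  step 6: ref 1 -> HIT, frames=[1,6] (faults so far: 4)
  step 7: ref 3 -> FAULT, evict 1, frames=[3,6] (faults so far: 5)
  step 8: ref 3 -> HIT, frames=[3,6] (faults so far: 5)
  step 9: ref 6 -> HIT, frames=[3,6] (faults so far: 5)
  step 10: ref 3 -> HIT, frames=[3,6] (faults so far: 5)
  Optimal total faults: 5

Answer: 7 7 5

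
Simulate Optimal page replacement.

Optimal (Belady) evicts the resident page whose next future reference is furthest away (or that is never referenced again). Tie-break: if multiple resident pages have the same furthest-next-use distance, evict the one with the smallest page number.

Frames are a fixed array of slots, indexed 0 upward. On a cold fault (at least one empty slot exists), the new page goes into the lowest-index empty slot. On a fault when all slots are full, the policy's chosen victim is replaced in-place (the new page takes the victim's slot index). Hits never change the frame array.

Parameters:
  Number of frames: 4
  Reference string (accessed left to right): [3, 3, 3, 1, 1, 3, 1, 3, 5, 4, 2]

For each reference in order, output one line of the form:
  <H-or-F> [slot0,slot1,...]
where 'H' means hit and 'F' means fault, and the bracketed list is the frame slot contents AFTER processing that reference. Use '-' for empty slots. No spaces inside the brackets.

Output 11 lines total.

F [3,-,-,-]
H [3,-,-,-]
H [3,-,-,-]
F [3,1,-,-]
H [3,1,-,-]
H [3,1,-,-]
H [3,1,-,-]
H [3,1,-,-]
F [3,1,5,-]
F [3,1,5,4]
F [3,2,5,4]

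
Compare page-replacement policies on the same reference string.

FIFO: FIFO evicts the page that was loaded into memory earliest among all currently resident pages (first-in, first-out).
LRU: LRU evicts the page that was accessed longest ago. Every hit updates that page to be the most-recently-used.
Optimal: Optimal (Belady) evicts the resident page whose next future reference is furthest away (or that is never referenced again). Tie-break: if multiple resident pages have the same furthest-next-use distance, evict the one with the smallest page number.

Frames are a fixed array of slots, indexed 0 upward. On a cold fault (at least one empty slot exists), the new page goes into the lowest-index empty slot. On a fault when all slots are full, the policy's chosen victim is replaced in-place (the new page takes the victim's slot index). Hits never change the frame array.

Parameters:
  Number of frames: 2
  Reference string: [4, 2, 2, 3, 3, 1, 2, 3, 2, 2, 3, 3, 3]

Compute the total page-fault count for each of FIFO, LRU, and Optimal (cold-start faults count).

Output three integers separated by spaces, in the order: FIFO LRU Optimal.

--- FIFO ---
  step 0: ref 4 -> FAULT, frames=[4,-] (faults so far: 1)
  step 1: ref 2 -> FAULT, frames=[4,2] (faults so far: 2)
  step 2: ref 2 -> HIT, frames=[4,2] (faults so far: 2)
  step 3: ref 3 -> FAULT, evict 4, frames=[3,2] (faults so far: 3)
  step 4: ref 3 -> HIT, frames=[3,2] (faults so far: 3)
  step 5: ref 1 -> FAULT, evict 2, frames=[3,1] (faults so far: 4)
  step 6: ref 2 -> FAULT, evict 3, frames=[2,1] (faults so far: 5)
  step 7: ref 3 -> FAULT, evict 1, frames=[2,3] (faults so far: 6)
  step 8: ref 2 -> HIT, frames=[2,3] (faults so far: 6)
  step 9: ref 2 -> HIT, frames=[2,3] (faults so far: 6)
  step 10: ref 3 -> HIT, frames=[2,3] (faults so far: 6)
  step 11: ref 3 -> HIT, frames=[2,3] (faults so far: 6)
  step 12: ref 3 -> HIT, frames=[2,3] (faults so far: 6)
  FIFO total faults: 6
--- LRU ---
  step 0: ref 4 -> FAULT, frames=[4,-] (faults so far: 1)
  step 1: ref 2 -> FAULT, frames=[4,2] (faults so far: 2)
  step 2: ref 2 -> HIT, frames=[4,2] (faults so far: 2)
  step 3: ref 3 -> FAULT, evict 4, frames=[3,2] (faults so far: 3)
  step 4: ref 3 -> HIT, frames=[3,2] (faults so far: 3)
  step 5: ref 1 -> FAULT, evict 2, frames=[3,1] (faults so far: 4)
  step 6: ref 2 -> FAULT, evict 3, frames=[2,1] (faults so far: 5)
  step 7: ref 3 -> FAULT, evict 1, frames=[2,3] (faults so far: 6)
  step 8: ref 2 -> HIT, frames=[2,3] (faults so far: 6)
  step 9: ref 2 -> HIT, frames=[2,3] (faults so far: 6)
  step 10: ref 3 -> HIT, frames=[2,3] (faults so far: 6)
  step 11: ref 3 -> HIT, frames=[2,3] (faults so far: 6)
  step 12: ref 3 -> HIT, frames=[2,3] (faults so far: 6)
  LRU total faults: 6
--- Optimal ---
  step 0: ref 4 -> FAULT, frames=[4,-] (faults so far: 1)
  step 1: ref 2 -> FAULT, frames=[4,2] (faults so far: 2)
  step 2: ref 2 -> HIT, frames=[4,2] (faults so far: 2)
  step 3: ref 3 -> FAULT, evict 4, frames=[3,2] (faults so far: 3)
  step 4: ref 3 -> HIT, frames=[3,2] (faults so far: 3)
  step 5: ref 1 -> FAULT, evict 3, frames=[1,2] (faults so far: 4)
  step 6: ref 2 -> HIT, frames=[1,2] (faults so far: 4)
  step 7: ref 3 -> FAULT, evict 1, frames=[3,2] (faults so far: 5)
  step 8: ref 2 -> HIT, frames=[3,2] (faults so far: 5)
  step 9: ref 2 -> HIT, frames=[3,2] (faults so far: 5)
  step 10: ref 3 -> HIT, frames=[3,2] (faults so far: 5)
  step 11: ref 3 -> HIT, frames=[3,2] (faults so far: 5)
  step 12: ref 3 -> HIT, frames=[3,2] (faults so far: 5)
  Optimal total faults: 5

Answer: 6 6 5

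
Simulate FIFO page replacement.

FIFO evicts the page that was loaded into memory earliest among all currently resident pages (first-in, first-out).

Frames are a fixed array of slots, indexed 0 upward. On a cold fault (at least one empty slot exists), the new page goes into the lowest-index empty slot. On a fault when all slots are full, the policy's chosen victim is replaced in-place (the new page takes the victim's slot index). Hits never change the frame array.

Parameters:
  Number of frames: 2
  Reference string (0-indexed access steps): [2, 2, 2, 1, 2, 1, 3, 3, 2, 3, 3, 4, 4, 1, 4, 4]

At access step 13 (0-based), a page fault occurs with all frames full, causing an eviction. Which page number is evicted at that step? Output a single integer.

Step 0: ref 2 -> FAULT, frames=[2,-]
Step 1: ref 2 -> HIT, frames=[2,-]
Step 2: ref 2 -> HIT, frames=[2,-]
Step 3: ref 1 -> FAULT, frames=[2,1]
Step 4: ref 2 -> HIT, frames=[2,1]
Step 5: ref 1 -> HIT, frames=[2,1]
Step 6: ref 3 -> FAULT, evict 2, frames=[3,1]
Step 7: ref 3 -> HIT, frames=[3,1]
Step 8: ref 2 -> FAULT, evict 1, frames=[3,2]
Step 9: ref 3 -> HIT, frames=[3,2]
Step 10: ref 3 -> HIT, frames=[3,2]
Step 11: ref 4 -> FAULT, evict 3, frames=[4,2]
Step 12: ref 4 -> HIT, frames=[4,2]
Step 13: ref 1 -> FAULT, evict 2, frames=[4,1]
At step 13: evicted page 2

Answer: 2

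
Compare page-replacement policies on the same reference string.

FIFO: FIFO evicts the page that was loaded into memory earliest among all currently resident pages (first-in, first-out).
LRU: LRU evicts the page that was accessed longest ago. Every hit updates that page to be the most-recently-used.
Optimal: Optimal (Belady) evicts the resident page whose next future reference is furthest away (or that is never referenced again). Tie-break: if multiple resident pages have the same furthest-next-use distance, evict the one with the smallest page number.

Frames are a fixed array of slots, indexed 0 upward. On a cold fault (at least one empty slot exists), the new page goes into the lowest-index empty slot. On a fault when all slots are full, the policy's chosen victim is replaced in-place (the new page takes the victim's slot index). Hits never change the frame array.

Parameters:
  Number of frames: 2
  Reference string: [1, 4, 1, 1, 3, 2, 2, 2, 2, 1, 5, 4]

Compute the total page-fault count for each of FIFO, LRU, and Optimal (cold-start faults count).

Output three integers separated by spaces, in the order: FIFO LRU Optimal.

--- FIFO ---
  step 0: ref 1 -> FAULT, frames=[1,-] (faults so far: 1)
  step 1: ref 4 -> FAULT, frames=[1,4] (faults so far: 2)
  step 2: ref 1 -> HIT, frames=[1,4] (faults so far: 2)
  step 3: ref 1 -> HIT, frames=[1,4] (faults so far: 2)
  step 4: ref 3 -> FAULT, evict 1, frames=[3,4] (faults so far: 3)
  step 5: ref 2 -> FAULT, evict 4, frames=[3,2] (faults so far: 4)
  step 6: ref 2 -> HIT, frames=[3,2] (faults so far: 4)
  step 7: ref 2 -> HIT, frames=[3,2] (faults so far: 4)
  step 8: ref 2 -> HIT, frames=[3,2] (faults so far: 4)
  step 9: ref 1 -> FAULT, evict 3, frames=[1,2] (faults so far: 5)
  step 10: ref 5 -> FAULT, evict 2, frames=[1,5] (faults so far: 6)
  step 11: ref 4 -> FAULT, evict 1, frames=[4,5] (faults so far: 7)
  FIFO total faults: 7
--- LRU ---
  step 0: ref 1 -> FAULT, frames=[1,-] (faults so far: 1)
  step 1: ref 4 -> FAULT, frames=[1,4] (faults so far: 2)
  step 2: ref 1 -> HIT, frames=[1,4] (faults so far: 2)
  step 3: ref 1 -> HIT, frames=[1,4] (faults so far: 2)
  step 4: ref 3 -> FAULT, evict 4, frames=[1,3] (faults so far: 3)
  step 5: ref 2 -> FAULT, evict 1, frames=[2,3] (faults so far: 4)
  step 6: ref 2 -> HIT, frames=[2,3] (faults so far: 4)
  step 7: ref 2 -> HIT, frames=[2,3] (faults so far: 4)
  step 8: ref 2 -> HIT, frames=[2,3] (faults so far: 4)
  step 9: ref 1 -> FAULT, evict 3, frames=[2,1] (faults so far: 5)
  step 10: ref 5 -> FAULT, evict 2, frames=[5,1] (faults so far: 6)
  step 11: ref 4 -> FAULT, evict 1, frames=[5,4] (faults so far: 7)
  LRU total faults: 7
--- Optimal ---
  step 0: ref 1 -> FAULT, frames=[1,-] (faults so far: 1)
  step 1: ref 4 -> FAULT, frames=[1,4] (faults so far: 2)
  step 2: ref 1 -> HIT, frames=[1,4] (faults so far: 2)
  step 3: ref 1 -> HIT, frames=[1,4] (faults so far: 2)
  step 4: ref 3 -> FAULT, evict 4, frames=[1,3] (faults so far: 3)
  step 5: ref 2 -> FAULT, evict 3, frames=[1,2] (faults so far: 4)
  step 6: ref 2 -> HIT, frames=[1,2] (faults so far: 4)
  step 7: ref 2 -> HIT, frames=[1,2] (faults so far: 4)
  step 8: ref 2 -> HIT, frames=[1,2] (faults so far: 4)
  step 9: ref 1 -> HIT, frames=[1,2] (faults so far: 4)
  step 10: ref 5 -> FAULT, evict 1, frames=[5,2] (faults so far: 5)
  step 11: ref 4 -> FAULT, evict 2, frames=[5,4] (faults so far: 6)
  Optimal total faults: 6

Answer: 7 7 6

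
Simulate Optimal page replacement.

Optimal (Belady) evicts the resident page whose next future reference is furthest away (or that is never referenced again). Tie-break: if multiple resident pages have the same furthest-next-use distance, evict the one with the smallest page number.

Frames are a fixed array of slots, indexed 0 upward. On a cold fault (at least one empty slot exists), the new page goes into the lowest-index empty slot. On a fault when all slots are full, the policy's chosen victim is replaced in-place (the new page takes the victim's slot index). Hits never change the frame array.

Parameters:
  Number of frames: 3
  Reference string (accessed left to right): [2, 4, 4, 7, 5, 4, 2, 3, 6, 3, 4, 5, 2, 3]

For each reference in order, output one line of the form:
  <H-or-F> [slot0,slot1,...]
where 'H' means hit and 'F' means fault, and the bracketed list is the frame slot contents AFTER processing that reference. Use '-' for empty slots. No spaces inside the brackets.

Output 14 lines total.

F [2,-,-]
F [2,4,-]
H [2,4,-]
F [2,4,7]
F [2,4,5]
H [2,4,5]
H [2,4,5]
F [3,4,5]
F [3,4,6]
H [3,4,6]
H [3,4,6]
F [3,5,6]
F [3,2,6]
H [3,2,6]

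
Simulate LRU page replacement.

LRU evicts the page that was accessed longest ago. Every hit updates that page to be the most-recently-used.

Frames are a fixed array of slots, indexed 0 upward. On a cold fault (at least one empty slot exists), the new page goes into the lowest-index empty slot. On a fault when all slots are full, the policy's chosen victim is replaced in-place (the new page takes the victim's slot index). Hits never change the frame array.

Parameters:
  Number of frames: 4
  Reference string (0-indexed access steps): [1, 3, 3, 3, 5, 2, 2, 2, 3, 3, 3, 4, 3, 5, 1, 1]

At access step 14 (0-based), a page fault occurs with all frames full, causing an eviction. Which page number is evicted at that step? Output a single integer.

Answer: 2

Derivation:
Step 0: ref 1 -> FAULT, frames=[1,-,-,-]
Step 1: ref 3 -> FAULT, frames=[1,3,-,-]
Step 2: ref 3 -> HIT, frames=[1,3,-,-]
Step 3: ref 3 -> HIT, frames=[1,3,-,-]
Step 4: ref 5 -> FAULT, frames=[1,3,5,-]
Step 5: ref 2 -> FAULT, frames=[1,3,5,2]
Step 6: ref 2 -> HIT, frames=[1,3,5,2]
Step 7: ref 2 -> HIT, frames=[1,3,5,2]
Step 8: ref 3 -> HIT, frames=[1,3,5,2]
Step 9: ref 3 -> HIT, frames=[1,3,5,2]
Step 10: ref 3 -> HIT, frames=[1,3,5,2]
Step 11: ref 4 -> FAULT, evict 1, frames=[4,3,5,2]
Step 12: ref 3 -> HIT, frames=[4,3,5,2]
Step 13: ref 5 -> HIT, frames=[4,3,5,2]
Step 14: ref 1 -> FAULT, evict 2, frames=[4,3,5,1]
At step 14: evicted page 2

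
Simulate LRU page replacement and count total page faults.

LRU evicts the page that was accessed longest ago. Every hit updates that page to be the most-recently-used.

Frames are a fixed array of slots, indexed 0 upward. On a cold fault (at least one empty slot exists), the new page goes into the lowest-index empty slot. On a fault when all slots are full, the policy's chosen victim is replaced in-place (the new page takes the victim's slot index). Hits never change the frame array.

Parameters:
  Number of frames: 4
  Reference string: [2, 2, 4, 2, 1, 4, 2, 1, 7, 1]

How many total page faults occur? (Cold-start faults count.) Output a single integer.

Step 0: ref 2 → FAULT, frames=[2,-,-,-]
Step 1: ref 2 → HIT, frames=[2,-,-,-]
Step 2: ref 4 → FAULT, frames=[2,4,-,-]
Step 3: ref 2 → HIT, frames=[2,4,-,-]
Step 4: ref 1 → FAULT, frames=[2,4,1,-]
Step 5: ref 4 → HIT, frames=[2,4,1,-]
Step 6: ref 2 → HIT, frames=[2,4,1,-]
Step 7: ref 1 → HIT, frames=[2,4,1,-]
Step 8: ref 7 → FAULT, frames=[2,4,1,7]
Step 9: ref 1 → HIT, frames=[2,4,1,7]
Total faults: 4

Answer: 4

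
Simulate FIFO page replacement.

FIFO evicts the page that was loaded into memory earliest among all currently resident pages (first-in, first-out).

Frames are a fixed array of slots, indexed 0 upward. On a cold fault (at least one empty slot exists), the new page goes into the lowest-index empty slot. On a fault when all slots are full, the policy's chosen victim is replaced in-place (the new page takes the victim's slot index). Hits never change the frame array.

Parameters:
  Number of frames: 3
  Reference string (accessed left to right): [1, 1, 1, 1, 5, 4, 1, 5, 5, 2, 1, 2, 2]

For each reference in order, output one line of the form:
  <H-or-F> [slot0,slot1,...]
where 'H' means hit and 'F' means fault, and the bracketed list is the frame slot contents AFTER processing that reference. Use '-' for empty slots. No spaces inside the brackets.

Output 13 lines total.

F [1,-,-]
H [1,-,-]
H [1,-,-]
H [1,-,-]
F [1,5,-]
F [1,5,4]
H [1,5,4]
H [1,5,4]
H [1,5,4]
F [2,5,4]
F [2,1,4]
H [2,1,4]
H [2,1,4]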